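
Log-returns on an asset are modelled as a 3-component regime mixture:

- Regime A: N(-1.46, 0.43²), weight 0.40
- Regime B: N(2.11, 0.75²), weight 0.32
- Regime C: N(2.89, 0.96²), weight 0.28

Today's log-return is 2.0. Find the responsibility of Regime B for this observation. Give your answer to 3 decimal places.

0.690

By Bayes' theorem, P(k | x) = w_k f_k(x) / Σ_j w_j f_j(x).
Normal densities:
  f_A = 8.09004e-15
  f_B = 0.526233
  f_C = 0.270399
Prior × likelihood for each component:
  w_A·f_A = 0.40 × 8.09004e-15 = 3.23601e-15
  w_B·f_B = 0.32 × 0.526233 = 0.168394
  w_C·f_C = 0.28 × 0.270399 = 0.0757116
Denominator: 3.23601e-15 + 0.168394 + 0.0757116 = 0.244106
P(Regime B | the observation) ≈ 0.690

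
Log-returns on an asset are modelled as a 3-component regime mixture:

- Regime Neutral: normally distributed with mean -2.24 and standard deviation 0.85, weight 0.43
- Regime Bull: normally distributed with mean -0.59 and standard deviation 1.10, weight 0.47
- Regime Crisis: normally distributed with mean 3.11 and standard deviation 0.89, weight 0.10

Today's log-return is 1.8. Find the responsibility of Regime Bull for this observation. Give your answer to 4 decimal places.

0.5146

Apply Bayes' rule: the posterior for each component is proportional to its prior times its likelihood at x.
Component likelihoods at x = 1.8:
  f_Neutral = 5.83495e-06
  f_Bull = 0.0342311
  f_Crisis = 0.151728
Weight by the priors:
  w_Neutral·f_Neutral = 0.43 × 5.83495e-06 = 2.50903e-06
  w_Bull·f_Bull = 0.47 × 0.0342311 = 0.0160886
  w_Crisis·f_Crisis = 0.10 × 0.151728 = 0.0151728
Evidence: 2.50903e-06 + 0.0160886 + 0.0151728 = 0.0312639
P(Regime Bull | the observation) = 0.0160886 / 0.0312639 ≈ 0.5146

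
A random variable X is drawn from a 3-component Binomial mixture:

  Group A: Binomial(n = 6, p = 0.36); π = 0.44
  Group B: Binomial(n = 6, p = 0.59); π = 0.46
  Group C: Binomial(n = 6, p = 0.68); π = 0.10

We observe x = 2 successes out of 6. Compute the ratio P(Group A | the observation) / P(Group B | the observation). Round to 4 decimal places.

2.1144

Posterior odds = (P(Z=i) f_i(x)) / (P(Z=j) f_j(x)); the normalising sum cancels.
Evaluate each component's likelihood at the observed value:
  f_A = C(6,2)·0.36^2·0.64^4 = 15·0.1296·0.167772 = 0.326149
  f_B = C(6,2)·0.59^2·0.41^4 = 15·0.3481·0.0282576 = 0.147547
  f_C = C(6,2)·0.68^2·0.32^4 = 15·0.4624·0.0104858 = 0.0727292
Odds = (0.44/0.46) × (0.326149/0.147547) = 0.956522 × 2.21047 ≈ 2.1144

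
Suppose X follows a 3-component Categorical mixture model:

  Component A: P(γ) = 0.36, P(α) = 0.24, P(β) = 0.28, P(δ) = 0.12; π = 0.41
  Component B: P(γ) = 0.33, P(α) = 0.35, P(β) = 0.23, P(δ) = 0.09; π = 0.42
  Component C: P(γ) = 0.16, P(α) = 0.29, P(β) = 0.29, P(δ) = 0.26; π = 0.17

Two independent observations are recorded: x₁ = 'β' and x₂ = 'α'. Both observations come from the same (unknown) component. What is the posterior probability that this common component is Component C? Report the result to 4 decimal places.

Posterior ∝ prior × likelihood, so P(k | x) ∝ π_k f_k(x); normalise over all components.
Since both observations come from the same component, the likelihood for component k is f_k(x₁)·f_k(x₂).
  p_A = [P(β | comp) = 0.28] × [0.24] = 0.0672
  p_B = [P(β | comp) = 0.23] × [0.35] = 0.0805
  p_C = [P(β | comp) = 0.29] × [0.29] = 0.0841
Multiply by the mixture weights:
  π_A·p_A = 0.41 × 0.0672 = 0.027552
  π_B·p_B = 0.42 × 0.0805 = 0.03381
  π_C·p_C = 0.17 × 0.0841 = 0.014297
Sum: 0.027552 + 0.03381 + 0.014297 = 0.075659
P(Component C | x₁, x₂) ≈ 0.1890

0.1890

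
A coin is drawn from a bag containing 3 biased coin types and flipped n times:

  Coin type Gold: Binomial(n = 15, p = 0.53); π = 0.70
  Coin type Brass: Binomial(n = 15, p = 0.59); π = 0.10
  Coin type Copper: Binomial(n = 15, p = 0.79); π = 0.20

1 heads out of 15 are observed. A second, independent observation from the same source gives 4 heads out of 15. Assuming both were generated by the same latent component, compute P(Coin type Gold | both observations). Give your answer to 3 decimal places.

By Bayes' theorem, P(k | x) = π_k f_k(x) / Σ_j π_j f_j(x).
Since both observations come from the same component, the likelihood for component k is f_k(x₁)·f_k(x₂).
  L_Gold = [C(15,1)·0.53^1·0.47^14 = 15·0.53·2.56667e-05 = 0.00020405] × [0.0266264] = 5.43313e-06
  L_Brass = [C(15,1)·0.59^1·0.41^14 = 15·0.59·3.79292e-06 = 3.35674e-05] × [0.00910255] = 3.05549e-07
  L_Copper = [C(15,1)·0.79^1·0.21^14 = 15·0.79·3.24392e-10 = 3.84405e-09] × [1.86232e-05] = 7.15882e-14
Weight by the priors:
  π_Gold·L_Gold = 0.70 × 5.43313e-06 = 3.80319e-06
  π_Brass·L_Brass = 0.10 × 3.05549e-07 = 3.05549e-08
  π_Copper·L_Copper = 0.20 × 7.15882e-14 = 1.43176e-14
Evidence: 3.80319e-06 + 3.05549e-08 + 1.43176e-14 = 3.83374e-06
P(Coin type Gold | x) = 3.80319e-06 / 3.83374e-06 ≈ 0.992

0.992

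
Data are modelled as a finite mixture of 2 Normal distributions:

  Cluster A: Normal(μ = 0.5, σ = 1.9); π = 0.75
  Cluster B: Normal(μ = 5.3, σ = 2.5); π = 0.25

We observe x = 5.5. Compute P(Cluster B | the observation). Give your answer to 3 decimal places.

P(component k | x) = w_k·f_k(x) / marginal(x), where marginal(x) = Σ_j w_j·f_j(x).
Evaluate each component's likelihood at the observed value:
  f_A = 0.00658213
  f_B = 0.159067
Weight by the priors:
  w_A·f_A = 0.75 × 0.00658213 = 0.0049366
  w_B·f_B = 0.25 × 0.159067 = 0.0397668
Marginal: 0.0049366 + 0.0397668 = 0.0447034
P(Cluster B | data) ≈ 0.890

0.890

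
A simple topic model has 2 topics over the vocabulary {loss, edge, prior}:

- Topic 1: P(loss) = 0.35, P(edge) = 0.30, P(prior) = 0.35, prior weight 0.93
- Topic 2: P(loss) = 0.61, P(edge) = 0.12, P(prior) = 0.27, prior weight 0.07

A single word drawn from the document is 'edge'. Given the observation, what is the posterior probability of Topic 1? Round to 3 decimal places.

P(component k | x) = π_k·f_k(x) / marginal(x), where marginal(x) = Σ_j π_j·f_j(x).
Evaluate each component's likelihood at the observed value:
  L_1 = 0.3
  L_2 = 0.12
Prior × likelihood for each component:
  π_1·L_1 = 0.93 × 0.3 = 0.279
  π_2·L_2 = 0.07 × 0.12 = 0.0084
Normaliser: 0.279 + 0.0084 = 0.2874
P(Topic 1 | x) ≈ 0.971

0.971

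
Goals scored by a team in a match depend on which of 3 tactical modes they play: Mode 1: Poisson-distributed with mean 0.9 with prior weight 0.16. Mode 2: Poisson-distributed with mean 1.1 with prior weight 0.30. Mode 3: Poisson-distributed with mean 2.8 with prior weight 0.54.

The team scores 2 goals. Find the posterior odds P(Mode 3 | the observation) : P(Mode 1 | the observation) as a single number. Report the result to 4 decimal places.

The posterior odds equal the prior odds times the likelihood ratio: (w_i/w_j)·(f_i(x)/f_j(x)).
Component likelihoods at x = 2 goals:
  L_1 = e^(−0.9)·0.9^2/2! = 0.164661
  L_2 = e^(−1.1)·1.1^2/2! = 0.201387
  L_3 = e^(−2.8)·2.8^2/2! = 0.238375
0.128723 / 0.0263457 ≈ 4.8859

4.8859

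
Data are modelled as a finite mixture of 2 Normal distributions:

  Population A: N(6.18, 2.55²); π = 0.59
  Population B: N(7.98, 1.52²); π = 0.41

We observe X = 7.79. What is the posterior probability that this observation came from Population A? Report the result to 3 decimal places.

Posterior ∝ prior × likelihood, so P(k | x) ∝ P(Z=k) f_k(x); normalise over all components.
Evaluate each component's likelihood at the observed value:
  L_A = 0.128176
  L_B = 0.26042
Unnormalised posteriors:
  P(Z=A)·L_A = 0.59 × 0.128176 = 0.0756241
  P(Z=B)·L_B = 0.41 × 0.26042 = 0.106772
Evidence: 0.0756241 + 0.106772 = 0.182396
P(Population A | 7.79) = 0.0756241 / 0.182396 ≈ 0.415

0.415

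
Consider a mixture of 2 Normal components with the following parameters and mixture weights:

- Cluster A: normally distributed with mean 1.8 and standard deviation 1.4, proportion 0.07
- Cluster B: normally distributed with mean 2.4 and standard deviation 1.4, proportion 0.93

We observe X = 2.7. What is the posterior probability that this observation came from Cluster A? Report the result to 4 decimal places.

0.0589

Apply Bayes' rule: the posterior for each component is proportional to its prior times its likelihood at x.
Normal densities:
  p_A = (1/(1.4·√(2π)))·exp(−(2.7−1.8)²/(2·1.4²)) = 0.284959·exp(-0.20663) = 0.231762
  p_B = (1/(1.4·√(2π)))·exp(−(2.7−2.4)²/(2·1.4²)) = 0.284959·exp(-0.02296) = 0.278491
Prior × likelihood for each component:
  π_A·p_A = 0.07 × 0.231762 = 0.0162234
  π_B·p_B = 0.93 × 0.278491 = 0.258997
Normaliser: 0.0162234 + 0.258997 = 0.27522
P(Cluster A | x) ≈ 0.0589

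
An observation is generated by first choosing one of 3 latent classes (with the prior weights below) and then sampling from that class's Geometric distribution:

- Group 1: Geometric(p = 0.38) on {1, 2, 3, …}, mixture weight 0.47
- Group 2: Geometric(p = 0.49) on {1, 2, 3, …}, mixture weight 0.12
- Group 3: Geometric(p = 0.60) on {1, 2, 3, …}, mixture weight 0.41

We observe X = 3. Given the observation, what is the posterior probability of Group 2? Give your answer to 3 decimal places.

0.124

Apply Bayes' rule: the posterior for each component is proportional to its prior times its likelihood at x.
Geometric probabilities:
  f_1 = 0.38·(1−0.38)^2 = 0.38·0.3844 = 0.146072
  f_2 = 0.49·(1−0.49)^2 = 0.49·0.2601 = 0.127449
  f_3 = 0.60·(1−0.60)^2 = 0.60·0.16 = 0.096
Multiply by the mixture weights:
  w_1·f_1 = 0.47 × 0.146072 = 0.0686538
  w_2·f_2 = 0.12 × 0.127449 = 0.0152939
  w_3·f_3 = 0.41 × 0.096 = 0.03936
Evidence: 0.0686538 + 0.0152939 + 0.03936 = 0.123308
Responsibility of Group 2: 0.0152939 / 0.123308 ≈ 0.124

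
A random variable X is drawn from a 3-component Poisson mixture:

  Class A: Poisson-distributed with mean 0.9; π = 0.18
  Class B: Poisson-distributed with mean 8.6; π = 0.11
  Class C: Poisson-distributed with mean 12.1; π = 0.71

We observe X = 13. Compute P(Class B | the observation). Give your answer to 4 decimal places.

0.0571

Apply Bayes' rule: the posterior for each component is proportional to its prior times its likelihood at x.
Poisson probabilities:
  p_A = 1.65961e-11
  p_B = 0.0416166
  p_C = 0.106406
Weight by the priors:
  π_A·p_A = 0.18 × 1.65961e-11 = 2.98731e-12
  π_B·p_B = 0.11 × 0.0416166 = 0.00457783
  π_C·p_C = 0.71 × 0.106406 = 0.0755483
Normaliser: 2.98731e-12 + 0.00457783 + 0.0755483 = 0.0801261
P(Class B | data) ≈ 0.0571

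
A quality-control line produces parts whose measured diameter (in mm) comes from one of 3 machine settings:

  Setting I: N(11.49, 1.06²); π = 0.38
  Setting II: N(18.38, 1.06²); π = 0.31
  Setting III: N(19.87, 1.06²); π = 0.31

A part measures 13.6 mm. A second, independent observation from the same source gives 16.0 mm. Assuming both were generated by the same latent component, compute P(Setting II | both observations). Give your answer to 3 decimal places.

0.135

P(component k | x) = w_k·f_k(x) / marginal(x), where marginal(x) = Σ_j w_j·f_j(x).
Since both observations come from the same component, the likelihood for component k is f_k(x₁)·f_k(x₂).
  p_I = [(1/(1.06·√(2π)))·exp(−(13.6−11.49)²/(2·1.06²)) = 0.376361·exp(-1.98118) = 0.0519027] × [4.41236e-05] = 2.29014e-06
  p_II = [(1/(1.06·√(2π)))·exp(−(13.6−18.38)²/(2·1.06²)) = 0.376361·exp(-10.16750) = 1.44516e-05] × [0.0302622] = 4.37338e-07
  p_III = [(1/(1.06·√(2π)))·exp(−(13.6−19.87)²/(2·1.06²)) = 0.376361·exp(-17.49417) = 9.50566e-09] × [0.000479915] = 4.56191e-12
Unnormalised posteriors:
  w_I·p_I = 0.38 × 2.29014e-06 = 8.70251e-07
  w_II·p_II = 0.31 × 4.37338e-07 = 1.35575e-07
  w_III·p_III = 0.31 × 4.56191e-12 = 1.41419e-12
Denominator: 8.70251e-07 + 1.35575e-07 + 1.41419e-12 = 1.00583e-06
Responsibility of Setting II: 1.35575e-07 / 1.00583e-06 ≈ 0.135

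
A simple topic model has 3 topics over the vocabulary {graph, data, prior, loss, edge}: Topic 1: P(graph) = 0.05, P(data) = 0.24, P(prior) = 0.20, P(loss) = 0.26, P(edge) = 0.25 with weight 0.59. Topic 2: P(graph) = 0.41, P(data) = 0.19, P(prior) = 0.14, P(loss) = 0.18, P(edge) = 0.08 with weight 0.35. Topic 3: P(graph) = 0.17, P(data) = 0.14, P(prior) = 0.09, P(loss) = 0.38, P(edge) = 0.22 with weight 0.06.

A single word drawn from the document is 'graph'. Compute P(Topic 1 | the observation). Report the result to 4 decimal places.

0.1610

Apply Bayes' rule: the posterior for each component is proportional to its prior times its likelihood at x.
Evaluate each component's likelihood at the observed value:
  p_1 = P(graph | comp) = 0.05
  p_2 = P(graph | comp) = 0.41
  p_3 = P(graph | comp) = 0.17
Prior × likelihood for each component:
  π_1·p_1 = 0.59 × 0.05 = 0.0295
  π_2·p_2 = 0.35 × 0.41 = 0.1435
  π_3·p_3 = 0.06 × 0.17 = 0.0102
Normaliser: 0.0295 + 0.1435 + 0.0102 = 0.1832
P(Topic 1 | the observation) ≈ 0.1610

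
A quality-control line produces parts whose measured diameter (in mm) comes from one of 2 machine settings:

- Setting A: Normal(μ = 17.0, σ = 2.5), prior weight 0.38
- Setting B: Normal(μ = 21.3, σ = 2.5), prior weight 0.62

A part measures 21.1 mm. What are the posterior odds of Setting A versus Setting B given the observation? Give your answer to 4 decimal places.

0.1602

The posterior odds equal the prior odds times the likelihood ratio: (w_i/w_j)·(f_i(x)/f_j(x)).
Evaluate each component's likelihood at the observed value:
  L_A = (1/(2.5·√(2π)))·exp(−(21.1−17.0)²/(2·2.5²)) = 0.159577·exp(-1.34480) = 0.0415844
  L_B = (1/(2.5·√(2π)))·exp(−(21.1−21.3)²/(2·2.5²)) = 0.159577·exp(-0.00320) = 0.159067
Odds = (0.38/0.62) × (0.0415844/0.159067) = 0.612903 × 0.261427 ≈ 0.1602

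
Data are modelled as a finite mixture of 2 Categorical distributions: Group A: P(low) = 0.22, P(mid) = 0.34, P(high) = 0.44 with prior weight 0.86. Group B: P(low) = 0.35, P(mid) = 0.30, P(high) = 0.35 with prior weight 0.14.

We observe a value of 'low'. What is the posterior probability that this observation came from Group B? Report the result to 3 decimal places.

Posterior ∝ prior × likelihood, so P(k | x) ∝ w_k f_k(x); normalise over all components.
Evaluate each component's likelihood at the observed value:
  L_A = 0.22
  L_B = 0.35
Multiply by the mixture weights:
  w_A·L_A = 0.86 × 0.22 = 0.1892
  w_B·L_B = 0.14 × 0.35 = 0.049
Normaliser: 0.1892 + 0.049 = 0.2382
So the posterior for Group B is 0.049 / 0.2382 ≈ 0.206.

0.206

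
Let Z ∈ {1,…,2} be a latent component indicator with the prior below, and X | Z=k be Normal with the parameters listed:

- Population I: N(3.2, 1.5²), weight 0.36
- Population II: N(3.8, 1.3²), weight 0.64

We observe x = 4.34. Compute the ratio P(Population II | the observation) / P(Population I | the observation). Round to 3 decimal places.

Since P(k|x) ∝ w_k f_k(x), the posterior odds are w_i f_i(x) / (w_j f_j(x)).
Component likelihoods at x = 4.34:
  p_I = (1/(1.5·√(2π)))·exp(−(4.34−3.2)²/(2·1.5²)) = 0.265962·exp(-0.28880) = 0.199248
  p_II = (1/(1.3·√(2π)))·exp(−(4.34−3.8)²/(2·1.3²)) = 0.306879·exp(-0.08627) = 0.281513
0.180169 / 0.0717294 ≈ 2.512

2.512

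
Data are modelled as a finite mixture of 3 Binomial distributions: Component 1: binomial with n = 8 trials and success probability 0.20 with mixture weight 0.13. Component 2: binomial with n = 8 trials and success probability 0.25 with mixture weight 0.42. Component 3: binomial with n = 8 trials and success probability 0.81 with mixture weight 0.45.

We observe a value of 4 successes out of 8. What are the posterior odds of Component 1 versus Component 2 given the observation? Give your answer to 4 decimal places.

Posterior odds = (π_i f_i(x)) / (π_j f_j(x)); the normalising sum cancels.
Evaluate each component's likelihood at the observed value:
  p_1 = C(8,4)·0.20^4·0.80^4 = 70·0.0016·0.4096 = 0.0458752
  p_2 = C(8,4)·0.25^4·0.75^4 = 70·0.00390625·0.316406 = 0.0865173
  p_3 = C(8,4)·0.81^4·0.19^4 = 70·0.430467·0.00130321 = 0.0392692
Posterior odds = (π_1·p_1) / (π_2·p_2) = (0.13·0.0458752) / (0.42·0.0865173) = 0.00596378 / 0.0363373 ≈ 0.1641

0.1641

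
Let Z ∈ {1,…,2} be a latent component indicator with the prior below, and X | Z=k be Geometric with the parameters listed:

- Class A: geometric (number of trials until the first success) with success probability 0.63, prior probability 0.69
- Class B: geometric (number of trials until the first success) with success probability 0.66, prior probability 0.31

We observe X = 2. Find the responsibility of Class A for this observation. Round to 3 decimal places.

0.698

P(component k | x) = w_k·f_k(x) / marginal(x), where marginal(x) = Σ_j w_j·f_j(x).
Evaluate each component's likelihood at the observed value:
  p_A = 0.63·(1−0.63)^1 = 0.63·0.37 = 0.2331
  p_B = 0.66·(1−0.66)^1 = 0.66·0.34 = 0.2244
Unnormalised posteriors:
  w_A·p_A = 0.69 × 0.2331 = 0.160839
  w_B·p_B = 0.31 × 0.2244 = 0.069564
Denominator: 0.160839 + 0.069564 = 0.230403
P(Class A | the observation) = 0.160839 / 0.230403 ≈ 0.698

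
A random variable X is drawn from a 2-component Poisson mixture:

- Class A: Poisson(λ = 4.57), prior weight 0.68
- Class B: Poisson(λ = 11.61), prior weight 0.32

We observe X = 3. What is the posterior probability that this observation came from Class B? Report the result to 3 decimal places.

0.007

Posterior ∝ prior × likelihood, so P(k | x) ∝ π_k f_k(x); normalise over all components.
Evaluate each component's likelihood at the observed value:
  L_A = e^(−4.57)·4.57^3/3! = 0.164768
  L_B = e^(−11.61)·11.61^3/3! = 0.00236694
Unnormalised posteriors:
  π_A·L_A = 0.68 × 0.164768 = 0.112042
  π_B·L_B = 0.32 × 0.00236694 = 0.000757419
Sum: 0.112042 + 0.000757419 = 0.112799
So the posterior for Class B is 0.000757419 / 0.112799 ≈ 0.007.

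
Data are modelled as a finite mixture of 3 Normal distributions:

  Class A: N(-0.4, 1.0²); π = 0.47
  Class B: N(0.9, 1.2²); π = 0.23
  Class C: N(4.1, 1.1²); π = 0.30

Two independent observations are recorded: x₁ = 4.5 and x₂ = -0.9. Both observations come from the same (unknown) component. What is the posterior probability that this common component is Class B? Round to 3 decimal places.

By Bayes' theorem, P(k | x) = P(Z=k) f_k(x) / Σ_j P(Z=j) f_j(x).
Since both observations come from the same component, the likelihood for component k is f_k(x₁)·f_k(x₂).
  p_A = [2.43896e-06] × [0.352065] = 8.58674e-07
  p_B = [0.00369321] × [0.107931] = 0.000398613
  p_C = [0.339472] × [1.18305e-05] = 4.01613e-06
Unnormalised posteriors:
  P(Z=A)·p_A = 0.47 × 8.58674e-07 = 4.03577e-07
  P(Z=B)·p_B = 0.23 × 0.000398613 = 9.16809e-05
  P(Z=C)·p_C = 0.30 × 4.01613e-06 = 1.20484e-06
Evidence: 4.03577e-07 + 9.16809e-05 + 1.20484e-06 = 9.32893e-05
P(Class B | x₁, x₂) = 9.16809e-05 / 9.32893e-05 ≈ 0.983

0.983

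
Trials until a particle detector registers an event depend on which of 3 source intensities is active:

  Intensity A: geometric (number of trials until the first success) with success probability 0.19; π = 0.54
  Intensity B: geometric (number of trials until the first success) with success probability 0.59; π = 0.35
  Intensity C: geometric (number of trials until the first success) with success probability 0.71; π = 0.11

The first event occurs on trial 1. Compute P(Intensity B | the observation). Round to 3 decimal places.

0.533

The responsibility of component k is P(Z=k) f_k(x) divided by Σ_j P(Z=j) f_j(x).
Geometric probabilities:
  f_A = 0.19·(1−0.19)^0 = 0.19·1 = 0.19
  f_B = 0.59·(1−0.59)^0 = 0.59·1 = 0.59
  f_C = 0.71·(1−0.71)^0 = 0.71·1 = 0.71
Multiply by the mixture weights:
  P(Z=A)·f_A = 0.54 × 0.19 = 0.1026
  P(Z=B)·f_B = 0.35 × 0.59 = 0.2065
  P(Z=C)·f_C = 0.11 × 0.71 = 0.0781
Denominator: 0.1026 + 0.2065 + 0.0781 = 0.3872
P(Intensity B | the observation) ≈ 0.533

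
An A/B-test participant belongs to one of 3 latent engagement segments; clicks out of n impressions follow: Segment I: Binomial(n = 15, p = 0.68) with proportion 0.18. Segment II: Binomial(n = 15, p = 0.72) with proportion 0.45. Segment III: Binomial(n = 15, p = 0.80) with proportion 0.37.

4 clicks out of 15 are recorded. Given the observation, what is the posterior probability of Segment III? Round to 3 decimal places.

Apply Bayes' rule: the posterior for each component is proportional to its prior times its likelihood at x.
Evaluate each component's likelihood at the observed value:
  p_I = 0.00105152
  p_II = 0.000304229
  p_III = 1.14504e-05
Multiply by the mixture weights:
  π_I·p_I = 0.18 × 0.00105152 = 0.000189274
  π_II·p_II = 0.45 × 0.000304229 = 0.000136903
  π_III·p_III = 0.37 × 1.14504e-05 = 4.23667e-06
Evidence: 0.000189274 + 0.000136903 + 4.23667e-06 = 0.000330414
So the posterior for Segment III is 4.23667e-06 / 0.000330414 ≈ 0.013.

0.013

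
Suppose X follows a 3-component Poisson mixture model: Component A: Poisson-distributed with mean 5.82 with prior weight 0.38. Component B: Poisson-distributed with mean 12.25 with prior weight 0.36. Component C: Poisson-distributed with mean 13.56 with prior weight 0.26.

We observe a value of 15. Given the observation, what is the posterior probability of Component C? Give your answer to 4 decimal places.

Apply Bayes' rule: the posterior for each component is proportional to its prior times its likelihood at x.
Poisson probabilities:
  L_A = 0.000675696
  L_B = 0.0768129
  L_C = 0.0951399
Prior × likelihood for each component:
  π_A·L_A = 0.38 × 0.000675696 = 0.000256764
  π_B·L_B = 0.36 × 0.0768129 = 0.0276527
  π_C·L_C = 0.26 × 0.0951399 = 0.0247364
Evidence: 0.000256764 + 0.0276527 + 0.0247364 = 0.0526458
P(Component C | the observation) = 0.0247364 / 0.0526458 ≈ 0.4699

0.4699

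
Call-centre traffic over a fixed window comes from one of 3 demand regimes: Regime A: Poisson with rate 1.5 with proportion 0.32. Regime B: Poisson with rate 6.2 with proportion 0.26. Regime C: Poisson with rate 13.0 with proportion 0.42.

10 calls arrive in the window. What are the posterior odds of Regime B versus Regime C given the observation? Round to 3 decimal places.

Posterior odds = (w_i f_i(x)) / (w_j f_j(x)); the normalising sum cancels.
Component likelihoods at x = 10 calls:
  p_A = 3.54575e-06
  p_B = 0.0469384
  p_C = 0.0858702
Odds = (0.26/0.42) × (0.0469384/0.0858702) = 0.619048 × 0.54662 ≈ 0.338

0.338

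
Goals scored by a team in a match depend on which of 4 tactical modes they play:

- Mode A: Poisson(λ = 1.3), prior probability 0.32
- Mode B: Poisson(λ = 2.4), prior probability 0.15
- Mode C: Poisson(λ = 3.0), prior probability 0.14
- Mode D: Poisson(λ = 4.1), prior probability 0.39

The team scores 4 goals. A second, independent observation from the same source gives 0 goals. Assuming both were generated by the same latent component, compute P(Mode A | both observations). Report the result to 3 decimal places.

The responsibility of component k is w_k f_k(x) divided by Σ_j w_j f_j(x).
Since both observations come from the same component, the likelihood for component k is f_k(x₁)·f_k(x₂).
  f_A = [0.0324324] × [0.272532] = 0.00883887
  f_B = [0.125408] × [0.090718] = 0.0113768
  f_C = [0.168031] × [0.0497871] = 0.00836579
  f_D = [0.195127] × [0.0165727] = 0.00323377
Unnormalised posteriors:
  w_A·f_A = 0.32 × 0.00883887 = 0.00282844
  w_B·f_B = 0.15 × 0.0113768 = 0.00170652
  w_C·f_C = 0.14 × 0.00836579 = 0.00117121
  w_D·f_D = 0.39 × 0.00323377 = 0.00126117
Marginal: 0.00282844 + 0.00170652 + 0.00117121 + 0.00126117 = 0.00696734
So the posterior for Mode A is 0.00282844 / 0.00696734 ≈ 0.406.

0.406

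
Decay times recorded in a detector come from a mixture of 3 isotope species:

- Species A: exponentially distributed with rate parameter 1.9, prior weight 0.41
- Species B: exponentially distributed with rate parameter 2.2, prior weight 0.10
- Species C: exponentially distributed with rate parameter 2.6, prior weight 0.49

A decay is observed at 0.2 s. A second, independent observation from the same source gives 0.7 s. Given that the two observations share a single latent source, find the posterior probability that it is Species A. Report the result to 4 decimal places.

0.4096

The responsibility of component k is w_k f_k(x) divided by Σ_j w_j f_j(x).
Since both observations come from the same component, the likelihood for component k is f_k(x₁)·f_k(x₂).
  p_A = [1.29934] × [0.502507] = 0.652926
  p_B = [1.41688] × [0.471638] = 0.668255
  p_C = [1.54575] × [0.421267] = 0.651175
Unnormalised posteriors:
  w_A·p_A = 0.41 × 0.652926 = 0.267699
  w_B·p_B = 0.10 × 0.668255 = 0.0668255
  w_C·p_C = 0.49 × 0.651175 = 0.319076
Denominator: 0.267699 + 0.0668255 + 0.319076 = 0.653601
P(Species A | x₁, x₂) ≈ 0.4096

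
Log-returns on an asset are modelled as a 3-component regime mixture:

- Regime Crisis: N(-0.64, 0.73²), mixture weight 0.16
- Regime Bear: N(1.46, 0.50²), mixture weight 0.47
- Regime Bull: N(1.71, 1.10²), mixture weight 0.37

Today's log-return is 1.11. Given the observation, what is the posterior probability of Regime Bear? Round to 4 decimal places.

0.7088

The responsibility of component k is w_k f_k(x) divided by Σ_j w_j f_j(x).
Component likelihoods at x = 1.11:
  f_Crisis = 0.0308797
  f_Bear = 0.624508
  f_Bull = 0.312544
Unnormalised posteriors:
  w_Crisis·f_Crisis = 0.16 × 0.0308797 = 0.00494075
  w_Bear·f_Bear = 0.47 × 0.624508 = 0.293519
  w_Bull·f_Bull = 0.37 × 0.312544 = 0.115641
Evidence: 0.00494075 + 0.293519 + 0.115641 = 0.414101
Responsibility of Regime Bear: 0.293519 / 0.414101 ≈ 0.7088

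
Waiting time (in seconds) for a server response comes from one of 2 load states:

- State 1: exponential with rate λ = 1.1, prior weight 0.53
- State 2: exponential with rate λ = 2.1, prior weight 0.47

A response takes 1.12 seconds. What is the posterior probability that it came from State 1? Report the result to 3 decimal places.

The responsibility of component k is π_k f_k(x) divided by Σ_j π_j f_j(x).
Exponential densities:
  f_1 = 1.1·e^(−1.1·1.12) = 1.1·e^(−1.2320) = 0.320879
  f_2 = 2.1·e^(−2.1·1.12) = 2.1·e^(−2.3520) = 0.199875
Unnormalised posteriors:
  π_1·f_1 = 0.53 × 0.320879 = 0.170066
  π_2·f_2 = 0.47 × 0.199875 = 0.0939413
Denominator: 0.170066 + 0.0939413 = 0.264007
P(State 1 | x) = 0.170066 / 0.264007 ≈ 0.644

0.644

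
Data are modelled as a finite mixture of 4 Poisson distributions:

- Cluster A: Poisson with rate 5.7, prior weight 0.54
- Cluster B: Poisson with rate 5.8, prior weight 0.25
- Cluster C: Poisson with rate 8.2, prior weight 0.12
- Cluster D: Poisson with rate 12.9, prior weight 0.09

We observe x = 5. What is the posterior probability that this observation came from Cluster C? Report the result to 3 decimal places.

The responsibility of component k is P(Z=k) f_k(x) divided by Σ_j P(Z=j) f_j(x).
Component likelihoods at x = 5:
  L_A = 0.16777
  L_B = 0.165596
  L_C = 0.0848542
  L_D = 0.0074365
Unnormalised posteriors:
  P(Z=A)·L_A = 0.54 × 0.16777 = 0.0905958
  P(Z=B)·L_B = 0.25 × 0.165596 = 0.0413991
  P(Z=C)·L_C = 0.12 × 0.0848542 = 0.0101825
  P(Z=D)·L_D = 0.09 × 0.0074365 = 0.000669285
Denominator: 0.0905958 + 0.0413991 + 0.0101825 + 0.000669285 = 0.142847
Responsibility of Cluster C: 0.0101825 / 0.142847 ≈ 0.071

0.071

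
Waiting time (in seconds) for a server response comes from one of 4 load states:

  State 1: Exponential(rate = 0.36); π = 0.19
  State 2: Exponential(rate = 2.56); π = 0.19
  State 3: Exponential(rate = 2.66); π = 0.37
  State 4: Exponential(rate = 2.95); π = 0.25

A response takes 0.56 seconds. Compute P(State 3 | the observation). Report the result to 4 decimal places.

The responsibility of component k is P(Z=k) f_k(x) divided by Σ_j P(Z=j) f_j(x).
Component likelihoods at x = 0.56 seconds:
  p_1 = 0.294272
  p_2 = 0.610429
  p_3 = 0.599731
  p_4 = 0.565415
Weight by the priors:
  P(Z=1)·p_1 = 0.19 × 0.294272 = 0.0559117
  P(Z=2)·p_2 = 0.19 × 0.610429 = 0.115982
  P(Z=3)·p_3 = 0.37 × 0.599731 = 0.221901
  P(Z=4)·p_4 = 0.25 × 0.565415 = 0.141354
Sum: 0.0559117 + 0.115982 + 0.221901 + 0.141354 = 0.535148
P(State 3 | x) ≈ 0.4147

0.4147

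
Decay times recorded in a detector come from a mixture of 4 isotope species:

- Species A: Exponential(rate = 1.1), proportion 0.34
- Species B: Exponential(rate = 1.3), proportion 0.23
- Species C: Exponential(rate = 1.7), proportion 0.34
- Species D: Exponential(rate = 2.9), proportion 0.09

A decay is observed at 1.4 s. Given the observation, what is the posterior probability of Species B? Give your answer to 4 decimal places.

0.2596

P(component k | x) = w_k·f_k(x) / marginal(x), where marginal(x) = Σ_j w_j·f_j(x).
Exponential densities:
  L_A = 1.1·e^(−1.1·1.4) = 1.1·e^(−1.5400) = 0.235819
  L_B = 1.3·e^(−1.3·1.4) = 1.3·e^(−1.8200) = 0.210633
  L_C = 1.7·e^(−1.7·1.4) = 1.7·e^(−2.3800) = 0.157336
  L_D = 2.9·e^(−2.9·1.4) = 2.9·e^(−4.0600) = 0.0500222
Weight by the priors:
  w_A·L_A = 0.34 × 0.235819 = 0.0801785
  w_B·L_B = 0.23 × 0.210633 = 0.0484457
  w_C·L_C = 0.34 × 0.157336 = 0.0534942
  w_D·L_D = 0.09 × 0.0500222 = 0.00450199
Sum: 0.0801785 + 0.0484457 + 0.0534942 + 0.00450199 = 0.18662
P(Species B | data) ≈ 0.2596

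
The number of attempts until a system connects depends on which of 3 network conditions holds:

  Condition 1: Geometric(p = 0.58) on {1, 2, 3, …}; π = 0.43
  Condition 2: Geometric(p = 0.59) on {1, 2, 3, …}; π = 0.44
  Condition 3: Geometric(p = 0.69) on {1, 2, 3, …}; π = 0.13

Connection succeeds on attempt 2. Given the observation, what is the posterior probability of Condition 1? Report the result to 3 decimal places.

P(component k | x) = π_k·f_k(x) / marginal(x), where marginal(x) = Σ_j π_j·f_j(x).
Evaluate each component's likelihood at the observed value:
  L_1 = 0.2436
  L_2 = 0.2419
  L_3 = 0.2139
Weight by the priors:
  π_1·L_1 = 0.43 × 0.2436 = 0.104748
  π_2·L_2 = 0.44 × 0.2419 = 0.106436
  π_3·L_3 = 0.13 × 0.2139 = 0.027807
Normaliser: 0.104748 + 0.106436 + 0.027807 = 0.238991
Responsibility of Condition 1: 0.104748 / 0.238991 ≈ 0.438

0.438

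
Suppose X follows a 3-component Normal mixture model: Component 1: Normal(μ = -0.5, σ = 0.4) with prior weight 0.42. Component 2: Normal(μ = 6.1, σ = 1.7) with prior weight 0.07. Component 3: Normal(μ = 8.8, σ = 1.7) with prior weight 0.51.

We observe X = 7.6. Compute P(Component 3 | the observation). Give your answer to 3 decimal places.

0.893

By Bayes' theorem, P(k | x) = P(Z=k) f_k(x) / Σ_j P(Z=j) f_j(x).
Component likelihoods at x = 7.6:
  p_1 = (1/(0.4·√(2π)))·exp(−(7.6−-0.5)²/(2·0.4²)) = 0.997356·exp(-205.03125) = 9.01383e-90
  p_2 = (1/(1.7·√(2π)))·exp(−(7.6−6.1)²/(2·1.7²)) = 0.234672·exp(-0.38927) = 0.159002
  p_3 = (1/(1.7·√(2π)))·exp(−(7.6−8.8)²/(2·1.7²)) = 0.234672·exp(-0.24913) = 0.182921
Weight by the priors:
  P(Z=1)·p_1 = 0.42 × 9.01383e-90 = 3.78581e-90
  P(Z=2)·p_2 = 0.07 × 0.159002 = 0.0111301
  P(Z=3)·p_3 = 0.51 × 0.182921 = 0.0932896
Normaliser: 3.78581e-90 + 0.0111301 + 0.0932896 = 0.10442
P(Component 3 | 7.6) ≈ 0.893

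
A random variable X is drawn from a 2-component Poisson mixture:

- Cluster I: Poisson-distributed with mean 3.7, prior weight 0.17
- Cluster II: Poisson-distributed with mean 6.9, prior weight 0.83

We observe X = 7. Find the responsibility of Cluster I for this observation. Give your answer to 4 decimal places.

Posterior ∝ prior × likelihood, so P(k | x) ∝ π_k f_k(x); normalise over all components.
Evaluate each component's likelihood at the observed value:
  L_I = e^(−3.7)·3.7^7/7! = 0.0465685
  L_II = e^(−6.9)·6.9^7/7! = 0.148895
Unnormalised posteriors:
  π_I·L_I = 0.17 × 0.0465685 = 0.00791664
  π_II·L_II = 0.83 × 0.148895 = 0.123583
Denominator: 0.00791664 + 0.123583 = 0.1315
Responsibility of Cluster I: 0.00791664 / 0.1315 ≈ 0.0602

0.0602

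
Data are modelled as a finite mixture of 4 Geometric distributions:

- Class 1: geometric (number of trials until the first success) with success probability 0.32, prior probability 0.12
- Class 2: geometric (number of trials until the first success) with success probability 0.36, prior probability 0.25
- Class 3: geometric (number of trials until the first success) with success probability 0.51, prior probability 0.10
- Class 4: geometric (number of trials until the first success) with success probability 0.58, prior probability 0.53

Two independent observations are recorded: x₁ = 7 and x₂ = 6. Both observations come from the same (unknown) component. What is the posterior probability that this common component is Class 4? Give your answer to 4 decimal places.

0.0292

P(component k | x) = π_k·f_k(x) / marginal(x), where marginal(x) = Σ_j π_j·f_j(x).
Since both observations come from the same component, the likelihood for component k is f_k(x₁)·f_k(x₂).
  f_1 = [0.32·(1−0.32)^6 = 0.32·0.0988675 = 0.0316376] × [0.0465259] = 0.00147197
  f_2 = [0.36·(1−0.36)^6 = 0.36·0.0687195 = 0.024739] × [0.0386547] = 0.000956279
  f_3 = [0.51·(1−0.51)^6 = 0.51·0.0138413 = 0.00705906] × [0.0144062] = 0.000101694
  f_4 = [0.58·(1−0.58)^6 = 0.58·0.00548903 = 0.00318364] × [0.00758009] = 2.41323e-05
Unnormalised posteriors:
  π_1·f_1 = 0.12 × 0.00147197 = 0.000176636
  π_2·f_2 = 0.25 × 0.000956279 = 0.00023907
  π_3·f_3 = 0.10 × 0.000101694 = 1.01694e-05
  π_4·f_4 = 0.53 × 2.41323e-05 = 1.27901e-05
Denominator: 0.000176636 + 0.00023907 + 1.01694e-05 + 1.27901e-05 = 0.000438665
P(Class 4 | x) = 1.27901e-05 / 0.000438665 ≈ 0.0292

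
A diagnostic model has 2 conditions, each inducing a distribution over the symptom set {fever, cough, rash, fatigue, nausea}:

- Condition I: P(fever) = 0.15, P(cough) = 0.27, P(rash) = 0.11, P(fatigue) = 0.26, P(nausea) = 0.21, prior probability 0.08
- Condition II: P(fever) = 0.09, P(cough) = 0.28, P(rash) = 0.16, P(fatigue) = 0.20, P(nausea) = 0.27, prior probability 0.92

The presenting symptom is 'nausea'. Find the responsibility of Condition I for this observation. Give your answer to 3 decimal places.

0.063

Posterior ∝ prior × likelihood, so P(k | x) ∝ π_k f_k(x); normalise over all components.
Categorical probabilities:
  f_I = P(nausea | comp) = 0.21
  f_II = P(nausea | comp) = 0.27
Multiply by the mixture weights:
  π_I·f_I = 0.08 × 0.21 = 0.0168
  π_II·f_II = 0.92 × 0.27 = 0.2484
Denominator: 0.0168 + 0.2484 = 0.2652
Responsibility of Condition I: 0.0168 / 0.2652 ≈ 0.063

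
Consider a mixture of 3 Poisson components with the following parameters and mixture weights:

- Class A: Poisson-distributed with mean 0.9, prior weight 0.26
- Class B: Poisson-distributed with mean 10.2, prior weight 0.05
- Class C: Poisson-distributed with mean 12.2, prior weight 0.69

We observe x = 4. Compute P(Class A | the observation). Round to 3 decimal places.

Apply Bayes' rule: the posterior for each component is proportional to its prior times its likelihood at x.
Evaluate each component's likelihood at the observed value:
  L_A = e^(−0.9)·0.9^4/4! = 0.0111146
  L_B = e^(−10.2)·10.2^4/4! = 0.0167643
  L_C = e^(−12.2)·12.2^4/4! = 0.00464339
Weight by the priors:
  P(Z=A)·L_A = 0.26 × 0.0111146 = 0.0028898
  P(Z=B)·L_B = 0.05 × 0.0167643 = 0.000838216
  P(Z=C)·L_C = 0.69 × 0.00464339 = 0.00320394
Sum: 0.0028898 + 0.000838216 + 0.00320394 = 0.00693195
Responsibility of Class A: 0.0028898 / 0.00693195 ≈ 0.417

0.417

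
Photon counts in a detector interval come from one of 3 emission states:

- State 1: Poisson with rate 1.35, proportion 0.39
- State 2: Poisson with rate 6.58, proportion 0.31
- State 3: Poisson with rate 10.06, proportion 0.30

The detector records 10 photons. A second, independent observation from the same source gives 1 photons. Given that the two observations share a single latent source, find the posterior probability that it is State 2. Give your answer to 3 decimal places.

The responsibility of component k is π_k f_k(x) divided by Σ_j π_j f_j(x).
Since both observations come from the same component, the likelihood for component k is f_k(x₁)·f_k(x₂).
  f_1 = [1.43641e-06] × [0.349974] = 5.02705e-07
  f_2 = [0.0581886] × [0.00913205] = 0.000531381
  f_3 = [0.125088] × [0.000430126] = 5.38034e-05
Prior × likelihood for each component:
  π_1·f_1 = 0.39 × 5.02705e-07 = 1.96055e-07
  π_2·f_2 = 0.31 × 0.000531381 = 0.000164728
  π_3·f_3 = 0.30 × 5.38034e-05 = 1.6141e-05
Evidence: 1.96055e-07 + 0.000164728 + 1.6141e-05 = 0.000181065
P(State 2 | data) = 0.000164728 / 0.000181065 ≈ 0.910

0.910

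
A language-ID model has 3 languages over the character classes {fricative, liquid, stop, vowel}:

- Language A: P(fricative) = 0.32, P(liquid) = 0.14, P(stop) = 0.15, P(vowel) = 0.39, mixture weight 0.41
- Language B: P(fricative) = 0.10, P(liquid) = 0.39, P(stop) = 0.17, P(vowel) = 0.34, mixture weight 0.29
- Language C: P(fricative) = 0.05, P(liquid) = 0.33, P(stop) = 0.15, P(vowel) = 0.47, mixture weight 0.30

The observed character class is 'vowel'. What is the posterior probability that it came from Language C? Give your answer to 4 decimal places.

Posterior ∝ prior × likelihood, so P(k | x) ∝ P(Z=k) f_k(x); normalise over all components.
Categorical probabilities:
  L_A = P(vowel | comp) = 0.39
  L_B = P(vowel | comp) = 0.34
  L_C = P(vowel | comp) = 0.47
Prior × likelihood for each component:
  P(Z=A)·L_A = 0.41 × 0.39 = 0.1599
  P(Z=B)·L_B = 0.29 × 0.34 = 0.0986
  P(Z=C)·L_C = 0.30 × 0.47 = 0.141
Marginal: 0.1599 + 0.0986 + 0.141 = 0.3995
Responsibility of Language C: 0.141 / 0.3995 ≈ 0.3529

0.3529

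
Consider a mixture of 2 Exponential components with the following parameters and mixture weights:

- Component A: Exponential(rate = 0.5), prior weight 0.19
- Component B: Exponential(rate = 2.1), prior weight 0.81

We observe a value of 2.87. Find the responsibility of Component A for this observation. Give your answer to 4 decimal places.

0.8464

P(component k | x) = w_k·f_k(x) / marginal(x), where marginal(x) = Σ_j w_j·f_j(x).
Component likelihoods at x = 2.87:
  p_A = 0.119058
  p_B = 0.00506671
Weight by the priors:
  w_A·p_A = 0.19 × 0.119058 = 0.022621
  w_B·p_B = 0.81 × 0.00506671 = 0.00410404
Marginal: 0.022621 + 0.00410404 = 0.026725
Responsibility of Component A: 0.022621 / 0.026725 ≈ 0.8464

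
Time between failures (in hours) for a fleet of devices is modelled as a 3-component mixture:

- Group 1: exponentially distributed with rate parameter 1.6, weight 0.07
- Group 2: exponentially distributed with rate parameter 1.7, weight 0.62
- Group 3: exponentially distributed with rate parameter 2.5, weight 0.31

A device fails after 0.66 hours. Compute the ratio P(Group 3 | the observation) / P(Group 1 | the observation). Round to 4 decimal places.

3.8204

Only the two components matter; the odds are (w_i f_i(x)) / (w_j f_j(x)).
Exponential densities:
  L_1 = 0.556551
  L_2 = 0.553567
  L_3 = 0.480125
Posterior odds = (w_3·L_3) / (w_1·L_1) = (0.31·0.480125) / (0.07·0.556551) = 0.148839 / 0.0389586 ≈ 3.8204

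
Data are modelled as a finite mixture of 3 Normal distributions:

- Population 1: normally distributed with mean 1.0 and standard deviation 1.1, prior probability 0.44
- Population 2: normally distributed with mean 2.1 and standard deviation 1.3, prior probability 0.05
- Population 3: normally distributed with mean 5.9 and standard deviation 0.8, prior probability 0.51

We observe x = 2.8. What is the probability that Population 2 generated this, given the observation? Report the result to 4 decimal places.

0.2403

Apply Bayes' rule: the posterior for each component is proportional to its prior times its likelihood at x.
Component likelihoods at x = 2.8:
  L_1 = 0.0950748
  L_2 = 0.265465
  L_3 = 0.000273665
Weight by the priors:
  π_1·L_1 = 0.44 × 0.0950748 = 0.0418329
  π_2·L_2 = 0.05 × 0.265465 = 0.0132732
  π_3·L_3 = 0.51 × 0.000273665 = 0.000139569
Marginal: 0.0418329 + 0.0132732 + 0.000139569 = 0.0552457
Responsibility of Population 2: 0.0132732 / 0.0552457 ≈ 0.2403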